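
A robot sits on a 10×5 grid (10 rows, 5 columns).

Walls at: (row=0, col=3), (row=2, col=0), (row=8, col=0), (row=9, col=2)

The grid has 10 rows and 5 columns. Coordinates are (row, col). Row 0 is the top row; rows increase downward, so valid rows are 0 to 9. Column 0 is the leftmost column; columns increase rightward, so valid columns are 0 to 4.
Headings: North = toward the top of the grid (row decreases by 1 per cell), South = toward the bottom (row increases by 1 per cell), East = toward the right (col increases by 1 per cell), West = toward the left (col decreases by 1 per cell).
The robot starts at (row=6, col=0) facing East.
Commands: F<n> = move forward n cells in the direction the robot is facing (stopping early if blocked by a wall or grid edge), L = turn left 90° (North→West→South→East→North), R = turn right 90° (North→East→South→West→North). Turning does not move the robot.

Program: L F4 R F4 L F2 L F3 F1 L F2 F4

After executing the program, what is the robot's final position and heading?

Answer: Final position: (row=1, col=0), facing South

Derivation:
Start: (row=6, col=0), facing East
  L: turn left, now facing North
  F4: move forward 3/4 (blocked), now at (row=3, col=0)
  R: turn right, now facing East
  F4: move forward 4, now at (row=3, col=4)
  L: turn left, now facing North
  F2: move forward 2, now at (row=1, col=4)
  L: turn left, now facing West
  F3: move forward 3, now at (row=1, col=1)
  F1: move forward 1, now at (row=1, col=0)
  L: turn left, now facing South
  F2: move forward 0/2 (blocked), now at (row=1, col=0)
  F4: move forward 0/4 (blocked), now at (row=1, col=0)
Final: (row=1, col=0), facing South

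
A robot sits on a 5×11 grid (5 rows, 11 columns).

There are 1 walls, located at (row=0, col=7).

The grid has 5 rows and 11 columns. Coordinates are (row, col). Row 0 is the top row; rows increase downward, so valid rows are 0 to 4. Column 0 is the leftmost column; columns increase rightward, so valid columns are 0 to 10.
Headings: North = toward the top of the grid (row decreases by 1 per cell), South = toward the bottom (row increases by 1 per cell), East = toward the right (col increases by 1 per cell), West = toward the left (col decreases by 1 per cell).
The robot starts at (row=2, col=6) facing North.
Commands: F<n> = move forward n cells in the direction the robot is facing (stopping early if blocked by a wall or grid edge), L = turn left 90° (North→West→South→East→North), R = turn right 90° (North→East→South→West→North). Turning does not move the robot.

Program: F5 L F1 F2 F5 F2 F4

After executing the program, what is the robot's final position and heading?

Start: (row=2, col=6), facing North
  F5: move forward 2/5 (blocked), now at (row=0, col=6)
  L: turn left, now facing West
  F1: move forward 1, now at (row=0, col=5)
  F2: move forward 2, now at (row=0, col=3)
  F5: move forward 3/5 (blocked), now at (row=0, col=0)
  F2: move forward 0/2 (blocked), now at (row=0, col=0)
  F4: move forward 0/4 (blocked), now at (row=0, col=0)
Final: (row=0, col=0), facing West

Answer: Final position: (row=0, col=0), facing West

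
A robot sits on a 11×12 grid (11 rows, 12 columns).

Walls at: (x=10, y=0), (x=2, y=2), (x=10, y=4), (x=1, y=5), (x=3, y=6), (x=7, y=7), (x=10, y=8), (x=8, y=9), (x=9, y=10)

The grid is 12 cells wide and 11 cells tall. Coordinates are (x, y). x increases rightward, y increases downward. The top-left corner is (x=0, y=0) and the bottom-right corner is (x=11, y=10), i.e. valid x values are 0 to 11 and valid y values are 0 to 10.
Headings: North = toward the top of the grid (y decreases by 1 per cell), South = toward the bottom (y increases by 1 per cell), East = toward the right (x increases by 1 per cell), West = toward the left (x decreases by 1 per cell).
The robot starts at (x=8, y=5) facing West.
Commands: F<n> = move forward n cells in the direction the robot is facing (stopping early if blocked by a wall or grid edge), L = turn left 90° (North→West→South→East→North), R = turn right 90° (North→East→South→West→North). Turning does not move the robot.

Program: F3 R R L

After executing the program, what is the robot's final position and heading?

Answer: Final position: (x=5, y=5), facing North

Derivation:
Start: (x=8, y=5), facing West
  F3: move forward 3, now at (x=5, y=5)
  R: turn right, now facing North
  R: turn right, now facing East
  L: turn left, now facing North
Final: (x=5, y=5), facing North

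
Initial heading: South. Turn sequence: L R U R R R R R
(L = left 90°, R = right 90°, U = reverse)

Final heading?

Answer: Final heading: East

Derivation:
Start: South
  L (left (90° counter-clockwise)) -> East
  R (right (90° clockwise)) -> South
  U (U-turn (180°)) -> North
  R (right (90° clockwise)) -> East
  R (right (90° clockwise)) -> South
  R (right (90° clockwise)) -> West
  R (right (90° clockwise)) -> North
  R (right (90° clockwise)) -> East
Final: East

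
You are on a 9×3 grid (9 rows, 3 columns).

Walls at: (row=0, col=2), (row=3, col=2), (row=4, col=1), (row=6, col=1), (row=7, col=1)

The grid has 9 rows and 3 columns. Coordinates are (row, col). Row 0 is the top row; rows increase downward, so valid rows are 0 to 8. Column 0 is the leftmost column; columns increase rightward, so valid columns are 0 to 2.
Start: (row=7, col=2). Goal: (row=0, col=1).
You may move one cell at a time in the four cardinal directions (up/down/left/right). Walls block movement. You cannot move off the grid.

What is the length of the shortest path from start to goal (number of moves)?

Answer: Shortest path length: 10

Derivation:
BFS from (row=7, col=2) until reaching (row=0, col=1):
  Distance 0: (row=7, col=2)
  Distance 1: (row=6, col=2), (row=8, col=2)
  Distance 2: (row=5, col=2), (row=8, col=1)
  Distance 3: (row=4, col=2), (row=5, col=1), (row=8, col=0)
  Distance 4: (row=5, col=0), (row=7, col=0)
  Distance 5: (row=4, col=0), (row=6, col=0)
  Distance 6: (row=3, col=0)
  Distance 7: (row=2, col=0), (row=3, col=1)
  Distance 8: (row=1, col=0), (row=2, col=1)
  Distance 9: (row=0, col=0), (row=1, col=1), (row=2, col=2)
  Distance 10: (row=0, col=1), (row=1, col=2)  <- goal reached here
One shortest path (10 moves): (row=7, col=2) -> (row=6, col=2) -> (row=5, col=2) -> (row=5, col=1) -> (row=5, col=0) -> (row=4, col=0) -> (row=3, col=0) -> (row=3, col=1) -> (row=2, col=1) -> (row=1, col=1) -> (row=0, col=1)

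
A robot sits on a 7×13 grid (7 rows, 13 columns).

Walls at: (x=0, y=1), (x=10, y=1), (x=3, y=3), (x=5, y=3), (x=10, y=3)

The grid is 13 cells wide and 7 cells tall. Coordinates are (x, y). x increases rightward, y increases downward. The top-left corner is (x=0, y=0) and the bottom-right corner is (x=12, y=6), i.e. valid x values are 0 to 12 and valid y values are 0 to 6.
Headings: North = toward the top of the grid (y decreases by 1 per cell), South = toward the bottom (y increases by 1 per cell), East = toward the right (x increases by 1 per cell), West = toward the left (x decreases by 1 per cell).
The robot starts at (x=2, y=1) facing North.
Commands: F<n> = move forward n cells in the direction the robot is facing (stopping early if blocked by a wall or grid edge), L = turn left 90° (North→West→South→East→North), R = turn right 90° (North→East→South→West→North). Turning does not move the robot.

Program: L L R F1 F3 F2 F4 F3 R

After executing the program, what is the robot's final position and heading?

Answer: Final position: (x=1, y=1), facing North

Derivation:
Start: (x=2, y=1), facing North
  L: turn left, now facing West
  L: turn left, now facing South
  R: turn right, now facing West
  F1: move forward 1, now at (x=1, y=1)
  F3: move forward 0/3 (blocked), now at (x=1, y=1)
  F2: move forward 0/2 (blocked), now at (x=1, y=1)
  F4: move forward 0/4 (blocked), now at (x=1, y=1)
  F3: move forward 0/3 (blocked), now at (x=1, y=1)
  R: turn right, now facing North
Final: (x=1, y=1), facing North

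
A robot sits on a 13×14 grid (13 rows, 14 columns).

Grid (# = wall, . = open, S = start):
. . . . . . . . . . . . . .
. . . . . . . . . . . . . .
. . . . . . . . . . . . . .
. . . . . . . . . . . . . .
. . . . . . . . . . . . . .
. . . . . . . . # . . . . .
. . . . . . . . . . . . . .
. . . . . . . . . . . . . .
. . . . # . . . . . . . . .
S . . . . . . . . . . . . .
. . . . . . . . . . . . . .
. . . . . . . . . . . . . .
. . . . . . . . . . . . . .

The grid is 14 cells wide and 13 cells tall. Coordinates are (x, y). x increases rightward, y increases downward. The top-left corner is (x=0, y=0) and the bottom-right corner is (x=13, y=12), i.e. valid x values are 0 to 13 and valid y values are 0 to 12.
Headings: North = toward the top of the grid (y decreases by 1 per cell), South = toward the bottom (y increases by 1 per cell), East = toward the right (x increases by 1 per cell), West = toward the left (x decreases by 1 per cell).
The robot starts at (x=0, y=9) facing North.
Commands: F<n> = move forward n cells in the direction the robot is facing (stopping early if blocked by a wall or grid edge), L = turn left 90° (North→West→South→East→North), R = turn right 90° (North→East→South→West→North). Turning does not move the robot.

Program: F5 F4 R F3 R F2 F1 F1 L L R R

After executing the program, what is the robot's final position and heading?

Start: (x=0, y=9), facing North
  F5: move forward 5, now at (x=0, y=4)
  F4: move forward 4, now at (x=0, y=0)
  R: turn right, now facing East
  F3: move forward 3, now at (x=3, y=0)
  R: turn right, now facing South
  F2: move forward 2, now at (x=3, y=2)
  F1: move forward 1, now at (x=3, y=3)
  F1: move forward 1, now at (x=3, y=4)
  L: turn left, now facing East
  L: turn left, now facing North
  R: turn right, now facing East
  R: turn right, now facing South
Final: (x=3, y=4), facing South

Answer: Final position: (x=3, y=4), facing South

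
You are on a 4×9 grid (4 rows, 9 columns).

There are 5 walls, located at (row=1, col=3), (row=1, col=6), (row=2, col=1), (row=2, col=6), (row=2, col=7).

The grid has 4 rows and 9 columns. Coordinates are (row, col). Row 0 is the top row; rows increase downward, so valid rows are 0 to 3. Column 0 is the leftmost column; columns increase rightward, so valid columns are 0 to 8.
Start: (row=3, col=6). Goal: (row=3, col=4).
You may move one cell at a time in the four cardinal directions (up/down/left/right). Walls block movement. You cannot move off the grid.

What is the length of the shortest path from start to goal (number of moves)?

BFS from (row=3, col=6) until reaching (row=3, col=4):
  Distance 0: (row=3, col=6)
  Distance 1: (row=3, col=5), (row=3, col=7)
  Distance 2: (row=2, col=5), (row=3, col=4), (row=3, col=8)  <- goal reached here
One shortest path (2 moves): (row=3, col=6) -> (row=3, col=5) -> (row=3, col=4)

Answer: Shortest path length: 2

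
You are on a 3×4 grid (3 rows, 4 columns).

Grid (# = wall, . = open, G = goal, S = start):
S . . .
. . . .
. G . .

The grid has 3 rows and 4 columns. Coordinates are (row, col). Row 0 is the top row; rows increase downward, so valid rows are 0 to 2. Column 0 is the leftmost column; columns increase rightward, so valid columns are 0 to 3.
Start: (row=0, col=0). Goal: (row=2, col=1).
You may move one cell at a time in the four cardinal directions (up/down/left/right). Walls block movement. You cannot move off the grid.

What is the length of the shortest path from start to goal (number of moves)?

Answer: Shortest path length: 3

Derivation:
BFS from (row=0, col=0) until reaching (row=2, col=1):
  Distance 0: (row=0, col=0)
  Distance 1: (row=0, col=1), (row=1, col=0)
  Distance 2: (row=0, col=2), (row=1, col=1), (row=2, col=0)
  Distance 3: (row=0, col=3), (row=1, col=2), (row=2, col=1)  <- goal reached here
One shortest path (3 moves): (row=0, col=0) -> (row=0, col=1) -> (row=1, col=1) -> (row=2, col=1)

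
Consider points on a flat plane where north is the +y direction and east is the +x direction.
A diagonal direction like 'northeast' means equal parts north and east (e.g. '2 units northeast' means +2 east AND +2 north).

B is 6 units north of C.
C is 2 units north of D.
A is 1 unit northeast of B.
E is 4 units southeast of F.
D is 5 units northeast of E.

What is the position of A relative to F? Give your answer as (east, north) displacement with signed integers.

Place F at the origin (east=0, north=0).
  E is 4 units southeast of F: delta (east=+4, north=-4); E at (east=4, north=-4).
  D is 5 units northeast of E: delta (east=+5, north=+5); D at (east=9, north=1).
  C is 2 units north of D: delta (east=+0, north=+2); C at (east=9, north=3).
  B is 6 units north of C: delta (east=+0, north=+6); B at (east=9, north=9).
  A is 1 unit northeast of B: delta (east=+1, north=+1); A at (east=10, north=10).
Therefore A relative to F: (east=10, north=10).

Answer: A is at (east=10, north=10) relative to F.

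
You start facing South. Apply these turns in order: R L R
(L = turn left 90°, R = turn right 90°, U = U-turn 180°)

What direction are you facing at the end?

Answer: Final heading: West

Derivation:
Start: South
  R (right (90° clockwise)) -> West
  L (left (90° counter-clockwise)) -> South
  R (right (90° clockwise)) -> West
Final: West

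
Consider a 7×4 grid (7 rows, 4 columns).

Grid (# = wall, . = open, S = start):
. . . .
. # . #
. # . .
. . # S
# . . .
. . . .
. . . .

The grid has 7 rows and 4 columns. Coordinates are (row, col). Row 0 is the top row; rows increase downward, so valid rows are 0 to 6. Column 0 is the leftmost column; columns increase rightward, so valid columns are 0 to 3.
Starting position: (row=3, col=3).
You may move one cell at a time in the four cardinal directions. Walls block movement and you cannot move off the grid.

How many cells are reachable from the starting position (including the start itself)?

Answer: Reachable cells: 23

Derivation:
BFS flood-fill from (row=3, col=3):
  Distance 0: (row=3, col=3)
  Distance 1: (row=2, col=3), (row=4, col=3)
  Distance 2: (row=2, col=2), (row=4, col=2), (row=5, col=3)
  Distance 3: (row=1, col=2), (row=4, col=1), (row=5, col=2), (row=6, col=3)
  Distance 4: (row=0, col=2), (row=3, col=1), (row=5, col=1), (row=6, col=2)
  Distance 5: (row=0, col=1), (row=0, col=3), (row=3, col=0), (row=5, col=0), (row=6, col=1)
  Distance 6: (row=0, col=0), (row=2, col=0), (row=6, col=0)
  Distance 7: (row=1, col=0)
Total reachable: 23 (grid has 23 open cells total)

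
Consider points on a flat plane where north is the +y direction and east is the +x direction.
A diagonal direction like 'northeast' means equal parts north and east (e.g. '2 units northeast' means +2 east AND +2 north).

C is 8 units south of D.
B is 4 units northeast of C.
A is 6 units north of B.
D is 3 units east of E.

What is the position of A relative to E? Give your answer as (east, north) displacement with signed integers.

Place E at the origin (east=0, north=0).
  D is 3 units east of E: delta (east=+3, north=+0); D at (east=3, north=0).
  C is 8 units south of D: delta (east=+0, north=-8); C at (east=3, north=-8).
  B is 4 units northeast of C: delta (east=+4, north=+4); B at (east=7, north=-4).
  A is 6 units north of B: delta (east=+0, north=+6); A at (east=7, north=2).
Therefore A relative to E: (east=7, north=2).

Answer: A is at (east=7, north=2) relative to E.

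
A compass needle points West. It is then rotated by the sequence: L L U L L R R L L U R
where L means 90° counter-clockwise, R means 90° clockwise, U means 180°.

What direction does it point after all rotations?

Answer: Final heading: North

Derivation:
Start: West
  L (left (90° counter-clockwise)) -> South
  L (left (90° counter-clockwise)) -> East
  U (U-turn (180°)) -> West
  L (left (90° counter-clockwise)) -> South
  L (left (90° counter-clockwise)) -> East
  R (right (90° clockwise)) -> South
  R (right (90° clockwise)) -> West
  L (left (90° counter-clockwise)) -> South
  L (left (90° counter-clockwise)) -> East
  U (U-turn (180°)) -> West
  R (right (90° clockwise)) -> North
Final: North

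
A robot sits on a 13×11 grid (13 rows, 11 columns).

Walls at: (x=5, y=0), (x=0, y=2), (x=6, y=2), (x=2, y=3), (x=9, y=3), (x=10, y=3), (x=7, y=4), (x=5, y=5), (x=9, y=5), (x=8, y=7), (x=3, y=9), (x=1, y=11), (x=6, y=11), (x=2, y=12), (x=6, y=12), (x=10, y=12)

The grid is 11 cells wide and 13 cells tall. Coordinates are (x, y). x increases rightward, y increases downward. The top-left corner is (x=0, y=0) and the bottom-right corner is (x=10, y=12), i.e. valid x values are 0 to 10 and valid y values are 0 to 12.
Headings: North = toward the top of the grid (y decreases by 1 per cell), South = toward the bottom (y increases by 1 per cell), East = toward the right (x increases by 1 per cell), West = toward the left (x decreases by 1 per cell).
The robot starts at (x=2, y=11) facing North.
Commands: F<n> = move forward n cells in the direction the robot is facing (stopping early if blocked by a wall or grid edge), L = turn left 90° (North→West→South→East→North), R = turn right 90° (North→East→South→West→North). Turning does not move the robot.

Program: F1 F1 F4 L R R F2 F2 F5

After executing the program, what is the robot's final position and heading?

Start: (x=2, y=11), facing North
  F1: move forward 1, now at (x=2, y=10)
  F1: move forward 1, now at (x=2, y=9)
  F4: move forward 4, now at (x=2, y=5)
  L: turn left, now facing West
  R: turn right, now facing North
  R: turn right, now facing East
  F2: move forward 2, now at (x=4, y=5)
  F2: move forward 0/2 (blocked), now at (x=4, y=5)
  F5: move forward 0/5 (blocked), now at (x=4, y=5)
Final: (x=4, y=5), facing East

Answer: Final position: (x=4, y=5), facing East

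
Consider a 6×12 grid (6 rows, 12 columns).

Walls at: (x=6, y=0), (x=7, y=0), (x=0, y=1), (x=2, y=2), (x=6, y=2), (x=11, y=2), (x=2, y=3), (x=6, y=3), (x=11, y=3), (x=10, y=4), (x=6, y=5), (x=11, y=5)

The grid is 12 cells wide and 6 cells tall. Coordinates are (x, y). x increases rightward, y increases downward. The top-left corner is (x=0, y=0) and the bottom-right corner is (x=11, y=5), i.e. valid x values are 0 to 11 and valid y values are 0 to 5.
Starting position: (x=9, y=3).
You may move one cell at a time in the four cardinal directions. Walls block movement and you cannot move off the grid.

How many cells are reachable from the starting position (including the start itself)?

BFS flood-fill from (x=9, y=3):
  Distance 0: (x=9, y=3)
  Distance 1: (x=9, y=2), (x=8, y=3), (x=10, y=3), (x=9, y=4)
  Distance 2: (x=9, y=1), (x=8, y=2), (x=10, y=2), (x=7, y=3), (x=8, y=4), (x=9, y=5)
  Distance 3: (x=9, y=0), (x=8, y=1), (x=10, y=1), (x=7, y=2), (x=7, y=4), (x=8, y=5), (x=10, y=5)
  Distance 4: (x=8, y=0), (x=10, y=0), (x=7, y=1), (x=11, y=1), (x=6, y=4), (x=7, y=5)
  Distance 5: (x=11, y=0), (x=6, y=1), (x=5, y=4)
  Distance 6: (x=5, y=1), (x=5, y=3), (x=4, y=4), (x=5, y=5)
  Distance 7: (x=5, y=0), (x=4, y=1), (x=5, y=2), (x=4, y=3), (x=3, y=4), (x=4, y=5)
  Distance 8: (x=4, y=0), (x=3, y=1), (x=4, y=2), (x=3, y=3), (x=2, y=4), (x=3, y=5)
  Distance 9: (x=3, y=0), (x=2, y=1), (x=3, y=2), (x=1, y=4), (x=2, y=5)
  Distance 10: (x=2, y=0), (x=1, y=1), (x=1, y=3), (x=0, y=4), (x=1, y=5)
  Distance 11: (x=1, y=0), (x=1, y=2), (x=0, y=3), (x=0, y=5)
  Distance 12: (x=0, y=0), (x=0, y=2)
Total reachable: 59 (grid has 60 open cells total)

Answer: Reachable cells: 59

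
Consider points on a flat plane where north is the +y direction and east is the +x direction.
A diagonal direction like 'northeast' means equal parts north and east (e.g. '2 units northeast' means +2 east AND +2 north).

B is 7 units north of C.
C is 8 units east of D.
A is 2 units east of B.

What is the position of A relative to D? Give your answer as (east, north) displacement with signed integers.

Answer: A is at (east=10, north=7) relative to D.

Derivation:
Place D at the origin (east=0, north=0).
  C is 8 units east of D: delta (east=+8, north=+0); C at (east=8, north=0).
  B is 7 units north of C: delta (east=+0, north=+7); B at (east=8, north=7).
  A is 2 units east of B: delta (east=+2, north=+0); A at (east=10, north=7).
Therefore A relative to D: (east=10, north=7).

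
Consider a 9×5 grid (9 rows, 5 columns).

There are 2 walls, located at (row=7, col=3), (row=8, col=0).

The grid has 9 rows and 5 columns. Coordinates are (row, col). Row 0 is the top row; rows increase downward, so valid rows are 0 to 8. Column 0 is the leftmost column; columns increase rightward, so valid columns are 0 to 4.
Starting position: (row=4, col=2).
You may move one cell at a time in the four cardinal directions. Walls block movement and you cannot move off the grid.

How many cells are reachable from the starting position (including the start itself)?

BFS flood-fill from (row=4, col=2):
  Distance 0: (row=4, col=2)
  Distance 1: (row=3, col=2), (row=4, col=1), (row=4, col=3), (row=5, col=2)
  Distance 2: (row=2, col=2), (row=3, col=1), (row=3, col=3), (row=4, col=0), (row=4, col=4), (row=5, col=1), (row=5, col=3), (row=6, col=2)
  Distance 3: (row=1, col=2), (row=2, col=1), (row=2, col=3), (row=3, col=0), (row=3, col=4), (row=5, col=0), (row=5, col=4), (row=6, col=1), (row=6, col=3), (row=7, col=2)
  Distance 4: (row=0, col=2), (row=1, col=1), (row=1, col=3), (row=2, col=0), (row=2, col=4), (row=6, col=0), (row=6, col=4), (row=7, col=1), (row=8, col=2)
  Distance 5: (row=0, col=1), (row=0, col=3), (row=1, col=0), (row=1, col=4), (row=7, col=0), (row=7, col=4), (row=8, col=1), (row=8, col=3)
  Distance 6: (row=0, col=0), (row=0, col=4), (row=8, col=4)
Total reachable: 43 (grid has 43 open cells total)

Answer: Reachable cells: 43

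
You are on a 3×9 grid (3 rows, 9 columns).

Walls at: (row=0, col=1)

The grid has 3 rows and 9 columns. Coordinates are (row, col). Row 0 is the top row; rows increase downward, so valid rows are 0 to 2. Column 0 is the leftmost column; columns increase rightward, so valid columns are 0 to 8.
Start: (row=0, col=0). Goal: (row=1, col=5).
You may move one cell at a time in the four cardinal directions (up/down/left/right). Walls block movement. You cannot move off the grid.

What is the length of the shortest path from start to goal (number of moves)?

BFS from (row=0, col=0) until reaching (row=1, col=5):
  Distance 0: (row=0, col=0)
  Distance 1: (row=1, col=0)
  Distance 2: (row=1, col=1), (row=2, col=0)
  Distance 3: (row=1, col=2), (row=2, col=1)
  Distance 4: (row=0, col=2), (row=1, col=3), (row=2, col=2)
  Distance 5: (row=0, col=3), (row=1, col=4), (row=2, col=3)
  Distance 6: (row=0, col=4), (row=1, col=5), (row=2, col=4)  <- goal reached here
One shortest path (6 moves): (row=0, col=0) -> (row=1, col=0) -> (row=1, col=1) -> (row=1, col=2) -> (row=1, col=3) -> (row=1, col=4) -> (row=1, col=5)

Answer: Shortest path length: 6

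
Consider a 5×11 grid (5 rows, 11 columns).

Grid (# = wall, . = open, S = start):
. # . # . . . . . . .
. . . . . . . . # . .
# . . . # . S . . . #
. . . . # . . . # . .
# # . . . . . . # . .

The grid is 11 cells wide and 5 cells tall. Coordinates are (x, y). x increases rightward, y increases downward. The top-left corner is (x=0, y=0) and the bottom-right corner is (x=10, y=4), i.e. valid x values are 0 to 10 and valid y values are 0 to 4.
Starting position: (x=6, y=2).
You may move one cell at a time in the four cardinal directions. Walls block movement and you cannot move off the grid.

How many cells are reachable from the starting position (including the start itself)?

Answer: Reachable cells: 44

Derivation:
BFS flood-fill from (x=6, y=2):
  Distance 0: (x=6, y=2)
  Distance 1: (x=6, y=1), (x=5, y=2), (x=7, y=2), (x=6, y=3)
  Distance 2: (x=6, y=0), (x=5, y=1), (x=7, y=1), (x=8, y=2), (x=5, y=3), (x=7, y=3), (x=6, y=4)
  Distance 3: (x=5, y=0), (x=7, y=0), (x=4, y=1), (x=9, y=2), (x=5, y=4), (x=7, y=4)
  Distance 4: (x=4, y=0), (x=8, y=0), (x=3, y=1), (x=9, y=1), (x=9, y=3), (x=4, y=4)
  Distance 5: (x=9, y=0), (x=2, y=1), (x=10, y=1), (x=3, y=2), (x=10, y=3), (x=3, y=4), (x=9, y=4)
  Distance 6: (x=2, y=0), (x=10, y=0), (x=1, y=1), (x=2, y=2), (x=3, y=3), (x=2, y=4), (x=10, y=4)
  Distance 7: (x=0, y=1), (x=1, y=2), (x=2, y=3)
  Distance 8: (x=0, y=0), (x=1, y=3)
  Distance 9: (x=0, y=3)
Total reachable: 44 (grid has 44 open cells total)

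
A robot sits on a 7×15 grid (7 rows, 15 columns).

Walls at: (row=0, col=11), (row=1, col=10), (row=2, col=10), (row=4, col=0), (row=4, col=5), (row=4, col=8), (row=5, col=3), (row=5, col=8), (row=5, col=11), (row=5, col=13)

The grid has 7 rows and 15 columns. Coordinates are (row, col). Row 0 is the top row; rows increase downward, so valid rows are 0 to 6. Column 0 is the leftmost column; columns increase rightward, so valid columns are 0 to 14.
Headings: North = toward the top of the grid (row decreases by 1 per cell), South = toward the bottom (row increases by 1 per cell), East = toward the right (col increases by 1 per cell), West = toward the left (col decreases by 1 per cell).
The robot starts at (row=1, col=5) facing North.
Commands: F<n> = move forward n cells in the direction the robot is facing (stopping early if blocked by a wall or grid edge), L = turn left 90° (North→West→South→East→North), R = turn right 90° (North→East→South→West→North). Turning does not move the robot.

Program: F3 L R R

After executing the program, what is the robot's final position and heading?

Answer: Final position: (row=0, col=5), facing East

Derivation:
Start: (row=1, col=5), facing North
  F3: move forward 1/3 (blocked), now at (row=0, col=5)
  L: turn left, now facing West
  R: turn right, now facing North
  R: turn right, now facing East
Final: (row=0, col=5), facing East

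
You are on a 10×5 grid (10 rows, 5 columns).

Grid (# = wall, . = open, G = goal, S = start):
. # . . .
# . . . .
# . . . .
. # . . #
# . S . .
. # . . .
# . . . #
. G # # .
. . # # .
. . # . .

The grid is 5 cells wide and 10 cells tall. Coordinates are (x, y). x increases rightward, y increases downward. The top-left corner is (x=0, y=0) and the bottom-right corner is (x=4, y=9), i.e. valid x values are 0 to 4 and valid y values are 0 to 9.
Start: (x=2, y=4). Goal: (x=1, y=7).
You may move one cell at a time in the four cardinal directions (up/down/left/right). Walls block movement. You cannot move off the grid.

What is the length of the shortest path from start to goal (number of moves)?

BFS from (x=2, y=4) until reaching (x=1, y=7):
  Distance 0: (x=2, y=4)
  Distance 1: (x=2, y=3), (x=1, y=4), (x=3, y=4), (x=2, y=5)
  Distance 2: (x=2, y=2), (x=3, y=3), (x=4, y=4), (x=3, y=5), (x=2, y=6)
  Distance 3: (x=2, y=1), (x=1, y=2), (x=3, y=2), (x=4, y=5), (x=1, y=6), (x=3, y=6)
  Distance 4: (x=2, y=0), (x=1, y=1), (x=3, y=1), (x=4, y=2), (x=1, y=7)  <- goal reached here
One shortest path (4 moves): (x=2, y=4) -> (x=2, y=5) -> (x=2, y=6) -> (x=1, y=6) -> (x=1, y=7)

Answer: Shortest path length: 4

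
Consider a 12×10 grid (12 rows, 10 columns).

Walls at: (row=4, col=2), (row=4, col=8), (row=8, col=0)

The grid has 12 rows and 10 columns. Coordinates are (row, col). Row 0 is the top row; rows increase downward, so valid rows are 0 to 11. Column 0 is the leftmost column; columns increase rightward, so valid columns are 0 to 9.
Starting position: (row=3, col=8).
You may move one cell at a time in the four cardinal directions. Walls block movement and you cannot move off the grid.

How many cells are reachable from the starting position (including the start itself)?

Answer: Reachable cells: 117

Derivation:
BFS flood-fill from (row=3, col=8):
  Distance 0: (row=3, col=8)
  Distance 1: (row=2, col=8), (row=3, col=7), (row=3, col=9)
  Distance 2: (row=1, col=8), (row=2, col=7), (row=2, col=9), (row=3, col=6), (row=4, col=7), (row=4, col=9)
  Distance 3: (row=0, col=8), (row=1, col=7), (row=1, col=9), (row=2, col=6), (row=3, col=5), (row=4, col=6), (row=5, col=7), (row=5, col=9)
  Distance 4: (row=0, col=7), (row=0, col=9), (row=1, col=6), (row=2, col=5), (row=3, col=4), (row=4, col=5), (row=5, col=6), (row=5, col=8), (row=6, col=7), (row=6, col=9)
  Distance 5: (row=0, col=6), (row=1, col=5), (row=2, col=4), (row=3, col=3), (row=4, col=4), (row=5, col=5), (row=6, col=6), (row=6, col=8), (row=7, col=7), (row=7, col=9)
  Distance 6: (row=0, col=5), (row=1, col=4), (row=2, col=3), (row=3, col=2), (row=4, col=3), (row=5, col=4), (row=6, col=5), (row=7, col=6), (row=7, col=8), (row=8, col=7), (row=8, col=9)
  Distance 7: (row=0, col=4), (row=1, col=3), (row=2, col=2), (row=3, col=1), (row=5, col=3), (row=6, col=4), (row=7, col=5), (row=8, col=6), (row=8, col=8), (row=9, col=7), (row=9, col=9)
  Distance 8: (row=0, col=3), (row=1, col=2), (row=2, col=1), (row=3, col=0), (row=4, col=1), (row=5, col=2), (row=6, col=3), (row=7, col=4), (row=8, col=5), (row=9, col=6), (row=9, col=8), (row=10, col=7), (row=10, col=9)
  Distance 9: (row=0, col=2), (row=1, col=1), (row=2, col=0), (row=4, col=0), (row=5, col=1), (row=6, col=2), (row=7, col=3), (row=8, col=4), (row=9, col=5), (row=10, col=6), (row=10, col=8), (row=11, col=7), (row=11, col=9)
  Distance 10: (row=0, col=1), (row=1, col=0), (row=5, col=0), (row=6, col=1), (row=7, col=2), (row=8, col=3), (row=9, col=4), (row=10, col=5), (row=11, col=6), (row=11, col=8)
  Distance 11: (row=0, col=0), (row=6, col=0), (row=7, col=1), (row=8, col=2), (row=9, col=3), (row=10, col=4), (row=11, col=5)
  Distance 12: (row=7, col=0), (row=8, col=1), (row=9, col=2), (row=10, col=3), (row=11, col=4)
  Distance 13: (row=9, col=1), (row=10, col=2), (row=11, col=3)
  Distance 14: (row=9, col=0), (row=10, col=1), (row=11, col=2)
  Distance 15: (row=10, col=0), (row=11, col=1)
  Distance 16: (row=11, col=0)
Total reachable: 117 (grid has 117 open cells total)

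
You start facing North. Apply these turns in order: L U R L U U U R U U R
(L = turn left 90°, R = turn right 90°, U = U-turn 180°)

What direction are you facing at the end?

Answer: Final heading: East

Derivation:
Start: North
  L (left (90° counter-clockwise)) -> West
  U (U-turn (180°)) -> East
  R (right (90° clockwise)) -> South
  L (left (90° counter-clockwise)) -> East
  U (U-turn (180°)) -> West
  U (U-turn (180°)) -> East
  U (U-turn (180°)) -> West
  R (right (90° clockwise)) -> North
  U (U-turn (180°)) -> South
  U (U-turn (180°)) -> North
  R (right (90° clockwise)) -> East
Final: East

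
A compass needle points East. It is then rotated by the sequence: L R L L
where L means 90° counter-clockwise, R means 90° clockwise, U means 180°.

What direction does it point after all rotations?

Start: East
  L (left (90° counter-clockwise)) -> North
  R (right (90° clockwise)) -> East
  L (left (90° counter-clockwise)) -> North
  L (left (90° counter-clockwise)) -> West
Final: West

Answer: Final heading: West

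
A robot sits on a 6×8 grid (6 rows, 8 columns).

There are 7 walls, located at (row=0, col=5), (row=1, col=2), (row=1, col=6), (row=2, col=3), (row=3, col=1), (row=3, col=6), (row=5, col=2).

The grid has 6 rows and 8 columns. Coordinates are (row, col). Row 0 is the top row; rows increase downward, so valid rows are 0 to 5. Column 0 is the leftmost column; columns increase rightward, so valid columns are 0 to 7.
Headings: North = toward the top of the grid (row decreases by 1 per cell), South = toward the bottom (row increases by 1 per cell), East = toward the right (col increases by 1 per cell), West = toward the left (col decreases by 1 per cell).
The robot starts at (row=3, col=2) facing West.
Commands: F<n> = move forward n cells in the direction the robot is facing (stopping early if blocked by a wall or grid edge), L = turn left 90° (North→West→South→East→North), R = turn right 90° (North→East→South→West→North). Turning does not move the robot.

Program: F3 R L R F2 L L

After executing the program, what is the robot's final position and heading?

Answer: Final position: (row=2, col=2), facing South

Derivation:
Start: (row=3, col=2), facing West
  F3: move forward 0/3 (blocked), now at (row=3, col=2)
  R: turn right, now facing North
  L: turn left, now facing West
  R: turn right, now facing North
  F2: move forward 1/2 (blocked), now at (row=2, col=2)
  L: turn left, now facing West
  L: turn left, now facing South
Final: (row=2, col=2), facing South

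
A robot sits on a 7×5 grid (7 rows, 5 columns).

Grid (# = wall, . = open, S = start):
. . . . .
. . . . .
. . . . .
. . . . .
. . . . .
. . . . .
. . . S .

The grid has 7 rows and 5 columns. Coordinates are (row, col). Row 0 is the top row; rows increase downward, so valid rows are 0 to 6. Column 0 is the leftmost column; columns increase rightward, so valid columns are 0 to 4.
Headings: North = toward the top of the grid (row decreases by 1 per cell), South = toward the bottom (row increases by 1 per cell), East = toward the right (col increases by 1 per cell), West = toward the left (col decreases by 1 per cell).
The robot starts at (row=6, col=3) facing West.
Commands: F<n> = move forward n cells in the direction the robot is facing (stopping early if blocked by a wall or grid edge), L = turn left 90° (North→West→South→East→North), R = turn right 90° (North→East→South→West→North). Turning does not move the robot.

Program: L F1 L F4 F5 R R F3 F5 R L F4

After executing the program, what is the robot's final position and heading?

Start: (row=6, col=3), facing West
  L: turn left, now facing South
  F1: move forward 0/1 (blocked), now at (row=6, col=3)
  L: turn left, now facing East
  F4: move forward 1/4 (blocked), now at (row=6, col=4)
  F5: move forward 0/5 (blocked), now at (row=6, col=4)
  R: turn right, now facing South
  R: turn right, now facing West
  F3: move forward 3, now at (row=6, col=1)
  F5: move forward 1/5 (blocked), now at (row=6, col=0)
  R: turn right, now facing North
  L: turn left, now facing West
  F4: move forward 0/4 (blocked), now at (row=6, col=0)
Final: (row=6, col=0), facing West

Answer: Final position: (row=6, col=0), facing West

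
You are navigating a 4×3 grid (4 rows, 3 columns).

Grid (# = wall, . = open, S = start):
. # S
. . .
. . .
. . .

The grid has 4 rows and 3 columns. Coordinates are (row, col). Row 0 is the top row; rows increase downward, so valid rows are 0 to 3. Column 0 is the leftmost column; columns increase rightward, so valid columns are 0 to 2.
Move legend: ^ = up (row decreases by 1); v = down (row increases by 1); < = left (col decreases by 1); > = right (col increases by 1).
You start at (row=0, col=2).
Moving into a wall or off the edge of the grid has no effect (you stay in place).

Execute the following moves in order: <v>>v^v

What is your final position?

Answer: Final position: (row=2, col=2)

Derivation:
Start: (row=0, col=2)
  < (left): blocked, stay at (row=0, col=2)
  v (down): (row=0, col=2) -> (row=1, col=2)
  > (right): blocked, stay at (row=1, col=2)
  > (right): blocked, stay at (row=1, col=2)
  v (down): (row=1, col=2) -> (row=2, col=2)
  ^ (up): (row=2, col=2) -> (row=1, col=2)
  v (down): (row=1, col=2) -> (row=2, col=2)
Final: (row=2, col=2)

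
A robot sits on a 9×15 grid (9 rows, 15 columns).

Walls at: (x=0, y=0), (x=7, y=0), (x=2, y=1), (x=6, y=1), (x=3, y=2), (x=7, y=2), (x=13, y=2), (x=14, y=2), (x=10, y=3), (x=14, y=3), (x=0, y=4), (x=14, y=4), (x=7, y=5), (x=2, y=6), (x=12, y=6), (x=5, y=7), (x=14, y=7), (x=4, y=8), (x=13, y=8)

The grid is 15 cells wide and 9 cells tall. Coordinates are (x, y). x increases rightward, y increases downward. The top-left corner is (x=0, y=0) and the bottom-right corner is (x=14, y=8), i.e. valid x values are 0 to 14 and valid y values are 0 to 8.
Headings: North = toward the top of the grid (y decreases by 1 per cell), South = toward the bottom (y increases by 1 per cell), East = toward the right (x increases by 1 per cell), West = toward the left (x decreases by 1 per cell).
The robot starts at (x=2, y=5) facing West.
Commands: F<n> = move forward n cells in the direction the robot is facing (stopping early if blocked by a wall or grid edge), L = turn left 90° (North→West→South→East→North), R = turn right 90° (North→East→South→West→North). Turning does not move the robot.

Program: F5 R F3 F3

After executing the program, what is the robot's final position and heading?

Start: (x=2, y=5), facing West
  F5: move forward 2/5 (blocked), now at (x=0, y=5)
  R: turn right, now facing North
  F3: move forward 0/3 (blocked), now at (x=0, y=5)
  F3: move forward 0/3 (blocked), now at (x=0, y=5)
Final: (x=0, y=5), facing North

Answer: Final position: (x=0, y=5), facing North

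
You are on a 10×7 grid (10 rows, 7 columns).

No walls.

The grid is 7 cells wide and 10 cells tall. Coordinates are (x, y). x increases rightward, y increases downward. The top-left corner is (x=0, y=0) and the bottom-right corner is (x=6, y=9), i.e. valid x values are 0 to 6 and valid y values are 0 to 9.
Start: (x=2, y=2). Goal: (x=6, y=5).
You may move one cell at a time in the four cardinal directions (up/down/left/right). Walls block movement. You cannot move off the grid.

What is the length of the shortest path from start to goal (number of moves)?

BFS from (x=2, y=2) until reaching (x=6, y=5):
  Distance 0: (x=2, y=2)
  Distance 1: (x=2, y=1), (x=1, y=2), (x=3, y=2), (x=2, y=3)
  Distance 2: (x=2, y=0), (x=1, y=1), (x=3, y=1), (x=0, y=2), (x=4, y=2), (x=1, y=3), (x=3, y=3), (x=2, y=4)
  Distance 3: (x=1, y=0), (x=3, y=0), (x=0, y=1), (x=4, y=1), (x=5, y=2), (x=0, y=3), (x=4, y=3), (x=1, y=4), (x=3, y=4), (x=2, y=5)
  Distance 4: (x=0, y=0), (x=4, y=0), (x=5, y=1), (x=6, y=2), (x=5, y=3), (x=0, y=4), (x=4, y=4), (x=1, y=5), (x=3, y=5), (x=2, y=6)
  Distance 5: (x=5, y=0), (x=6, y=1), (x=6, y=3), (x=5, y=4), (x=0, y=5), (x=4, y=5), (x=1, y=6), (x=3, y=6), (x=2, y=7)
  Distance 6: (x=6, y=0), (x=6, y=4), (x=5, y=5), (x=0, y=6), (x=4, y=6), (x=1, y=7), (x=3, y=7), (x=2, y=8)
  Distance 7: (x=6, y=5), (x=5, y=6), (x=0, y=7), (x=4, y=7), (x=1, y=8), (x=3, y=8), (x=2, y=9)  <- goal reached here
One shortest path (7 moves): (x=2, y=2) -> (x=3, y=2) -> (x=4, y=2) -> (x=5, y=2) -> (x=6, y=2) -> (x=6, y=3) -> (x=6, y=4) -> (x=6, y=5)

Answer: Shortest path length: 7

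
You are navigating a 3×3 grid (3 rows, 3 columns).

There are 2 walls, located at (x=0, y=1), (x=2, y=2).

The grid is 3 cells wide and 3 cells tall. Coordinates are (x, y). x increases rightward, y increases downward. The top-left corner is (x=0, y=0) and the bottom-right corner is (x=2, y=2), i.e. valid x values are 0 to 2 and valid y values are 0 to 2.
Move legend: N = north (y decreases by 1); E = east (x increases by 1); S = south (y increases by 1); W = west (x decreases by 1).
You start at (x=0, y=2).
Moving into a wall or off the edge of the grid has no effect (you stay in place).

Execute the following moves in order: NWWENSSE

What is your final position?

Answer: Final position: (x=1, y=2)

Derivation:
Start: (x=0, y=2)
  N (north): blocked, stay at (x=0, y=2)
  W (west): blocked, stay at (x=0, y=2)
  W (west): blocked, stay at (x=0, y=2)
  E (east): (x=0, y=2) -> (x=1, y=2)
  N (north): (x=1, y=2) -> (x=1, y=1)
  S (south): (x=1, y=1) -> (x=1, y=2)
  S (south): blocked, stay at (x=1, y=2)
  E (east): blocked, stay at (x=1, y=2)
Final: (x=1, y=2)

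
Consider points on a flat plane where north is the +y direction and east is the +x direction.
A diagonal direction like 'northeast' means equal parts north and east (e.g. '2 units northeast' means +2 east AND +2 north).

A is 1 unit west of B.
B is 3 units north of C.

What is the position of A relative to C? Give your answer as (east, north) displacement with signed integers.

Answer: A is at (east=-1, north=3) relative to C.

Derivation:
Place C at the origin (east=0, north=0).
  B is 3 units north of C: delta (east=+0, north=+3); B at (east=0, north=3).
  A is 1 unit west of B: delta (east=-1, north=+0); A at (east=-1, north=3).
Therefore A relative to C: (east=-1, north=3).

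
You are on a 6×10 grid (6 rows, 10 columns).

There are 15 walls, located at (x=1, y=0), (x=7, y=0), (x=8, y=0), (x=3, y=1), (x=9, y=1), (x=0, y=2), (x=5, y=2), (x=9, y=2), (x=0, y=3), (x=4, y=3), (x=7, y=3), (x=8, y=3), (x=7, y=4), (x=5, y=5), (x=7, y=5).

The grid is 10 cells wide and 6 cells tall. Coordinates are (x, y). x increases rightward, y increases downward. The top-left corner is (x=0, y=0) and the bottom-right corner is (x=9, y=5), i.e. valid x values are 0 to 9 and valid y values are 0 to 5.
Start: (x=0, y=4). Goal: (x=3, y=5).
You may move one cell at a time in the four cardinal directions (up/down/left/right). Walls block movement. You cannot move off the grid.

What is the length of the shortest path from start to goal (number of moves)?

Answer: Shortest path length: 4

Derivation:
BFS from (x=0, y=4) until reaching (x=3, y=5):
  Distance 0: (x=0, y=4)
  Distance 1: (x=1, y=4), (x=0, y=5)
  Distance 2: (x=1, y=3), (x=2, y=4), (x=1, y=5)
  Distance 3: (x=1, y=2), (x=2, y=3), (x=3, y=4), (x=2, y=5)
  Distance 4: (x=1, y=1), (x=2, y=2), (x=3, y=3), (x=4, y=4), (x=3, y=5)  <- goal reached here
One shortest path (4 moves): (x=0, y=4) -> (x=1, y=4) -> (x=2, y=4) -> (x=3, y=4) -> (x=3, y=5)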